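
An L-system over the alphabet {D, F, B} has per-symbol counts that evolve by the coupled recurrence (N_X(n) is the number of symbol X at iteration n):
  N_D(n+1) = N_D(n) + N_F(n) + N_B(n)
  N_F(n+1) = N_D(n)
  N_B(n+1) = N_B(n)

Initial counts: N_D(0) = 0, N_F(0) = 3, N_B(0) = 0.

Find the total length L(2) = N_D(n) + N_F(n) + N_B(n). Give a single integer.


Answer: 6

Derivation:
Step 0: N_D=0, N_F=3, N_B=0, L=3
Step 1: N_D=3, N_F=0, N_B=0, L=3
Step 2: N_D=3, N_F=3, N_B=0, L=6


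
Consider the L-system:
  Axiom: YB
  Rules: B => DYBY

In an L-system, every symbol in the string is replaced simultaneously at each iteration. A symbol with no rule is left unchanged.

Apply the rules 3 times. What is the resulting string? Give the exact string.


Answer: YDYDYDYBYYY

Derivation:
Step 0: YB
Step 1: YDYBY
Step 2: YDYDYBYY
Step 3: YDYDYDYBYYY


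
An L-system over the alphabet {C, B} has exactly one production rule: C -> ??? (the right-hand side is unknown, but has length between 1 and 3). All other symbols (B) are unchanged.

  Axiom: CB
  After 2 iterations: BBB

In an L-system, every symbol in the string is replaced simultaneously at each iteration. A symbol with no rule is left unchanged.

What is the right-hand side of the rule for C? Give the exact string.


Answer: BB

Derivation:
Trying C -> BB:
  Step 0: CB
  Step 1: BBB
  Step 2: BBB
Matches the given result.


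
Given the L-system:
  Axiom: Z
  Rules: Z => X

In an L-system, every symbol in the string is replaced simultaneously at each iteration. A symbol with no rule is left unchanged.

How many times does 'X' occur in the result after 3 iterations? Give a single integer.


Answer: 1

Derivation:
Step 0: Z  (0 'X')
Step 1: X  (1 'X')
Step 2: X  (1 'X')
Step 3: X  (1 'X')


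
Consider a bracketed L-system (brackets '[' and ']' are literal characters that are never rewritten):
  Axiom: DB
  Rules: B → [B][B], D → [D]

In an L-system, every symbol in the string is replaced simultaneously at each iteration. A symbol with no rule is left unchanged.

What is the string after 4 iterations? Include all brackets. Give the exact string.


Step 0: DB
Step 1: [D][B][B]
Step 2: [[D]][[B][B]][[B][B]]
Step 3: [[[D]]][[[B][B]][[B][B]]][[[B][B]][[B][B]]]
Step 4: [[[[D]]]][[[[B][B]][[B][B]]][[[B][B]][[B][B]]]][[[[B][B]][[B][B]]][[[B][B]][[B][B]]]]

Answer: [[[[D]]]][[[[B][B]][[B][B]]][[[B][B]][[B][B]]]][[[[B][B]][[B][B]]][[[B][B]][[B][B]]]]


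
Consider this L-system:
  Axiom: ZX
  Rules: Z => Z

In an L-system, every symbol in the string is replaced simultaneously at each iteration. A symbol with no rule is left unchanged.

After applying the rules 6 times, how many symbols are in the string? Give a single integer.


Step 0: length = 2
Step 1: length = 2
Step 2: length = 2
Step 3: length = 2
Step 4: length = 2
Step 5: length = 2
Step 6: length = 2

Answer: 2


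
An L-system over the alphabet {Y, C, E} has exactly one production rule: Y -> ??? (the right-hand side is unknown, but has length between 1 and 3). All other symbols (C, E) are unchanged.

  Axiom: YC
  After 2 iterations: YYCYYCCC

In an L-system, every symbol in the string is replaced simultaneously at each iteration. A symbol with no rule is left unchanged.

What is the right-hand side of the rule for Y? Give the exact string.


Trying Y -> YYC:
  Step 0: YC
  Step 1: YYCC
  Step 2: YYCYYCCC
Matches the given result.

Answer: YYC


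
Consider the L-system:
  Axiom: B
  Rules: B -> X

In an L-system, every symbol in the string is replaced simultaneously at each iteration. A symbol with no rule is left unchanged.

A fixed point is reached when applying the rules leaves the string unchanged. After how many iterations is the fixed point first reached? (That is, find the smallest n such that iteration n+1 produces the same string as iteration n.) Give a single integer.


Answer: 1

Derivation:
Step 0: B
Step 1: X
Step 2: X  (unchanged — fixed point at step 1)


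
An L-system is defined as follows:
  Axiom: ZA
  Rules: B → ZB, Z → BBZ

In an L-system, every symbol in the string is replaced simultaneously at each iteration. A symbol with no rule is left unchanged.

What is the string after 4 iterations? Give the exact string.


Answer: ZBZBBBZBBZZBZBZBBBZBBZZBBBZZBBBZZBZBZBBBZA

Derivation:
Step 0: ZA
Step 1: BBZA
Step 2: ZBZBBBZA
Step 3: BBZZBBBZZBZBZBBBZA
Step 4: ZBZBBBZBBZZBZBZBBBZBBZZBBBZZBBBZZBZBZBBBZA


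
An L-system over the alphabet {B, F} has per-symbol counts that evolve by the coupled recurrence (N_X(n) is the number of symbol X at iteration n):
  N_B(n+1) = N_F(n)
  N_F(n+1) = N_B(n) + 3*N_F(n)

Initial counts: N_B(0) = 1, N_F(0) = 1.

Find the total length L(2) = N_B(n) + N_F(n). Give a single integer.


Answer: 17

Derivation:
Step 0: N_B=1, N_F=1, L=2
Step 1: N_B=1, N_F=4, L=5
Step 2: N_B=4, N_F=13, L=17


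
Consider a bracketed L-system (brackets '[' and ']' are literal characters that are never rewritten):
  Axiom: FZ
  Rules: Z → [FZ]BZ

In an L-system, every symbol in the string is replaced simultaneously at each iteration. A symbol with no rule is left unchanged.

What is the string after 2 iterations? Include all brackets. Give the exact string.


Answer: F[F[FZ]BZ]B[FZ]BZ

Derivation:
Step 0: FZ
Step 1: F[FZ]BZ
Step 2: F[F[FZ]BZ]B[FZ]BZ


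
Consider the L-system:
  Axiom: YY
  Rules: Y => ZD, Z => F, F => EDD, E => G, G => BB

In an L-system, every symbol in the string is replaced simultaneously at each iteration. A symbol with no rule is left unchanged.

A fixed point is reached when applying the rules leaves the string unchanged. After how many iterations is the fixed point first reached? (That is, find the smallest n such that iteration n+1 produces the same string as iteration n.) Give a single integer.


Answer: 5

Derivation:
Step 0: YY
Step 1: ZDZD
Step 2: FDFD
Step 3: EDDDEDDD
Step 4: GDDDGDDD
Step 5: BBDDDBBDDD
Step 6: BBDDDBBDDD  (unchanged — fixed point at step 5)


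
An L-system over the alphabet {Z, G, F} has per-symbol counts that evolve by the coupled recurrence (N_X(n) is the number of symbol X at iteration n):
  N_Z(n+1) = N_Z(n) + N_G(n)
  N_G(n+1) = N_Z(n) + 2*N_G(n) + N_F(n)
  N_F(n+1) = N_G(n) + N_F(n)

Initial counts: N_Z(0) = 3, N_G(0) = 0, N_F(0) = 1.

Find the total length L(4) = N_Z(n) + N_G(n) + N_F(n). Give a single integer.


Step 0: N_Z=3, N_G=0, N_F=1, L=4
Step 1: N_Z=3, N_G=4, N_F=1, L=8
Step 2: N_Z=7, N_G=12, N_F=5, L=24
Step 3: N_Z=19, N_G=36, N_F=17, L=72
Step 4: N_Z=55, N_G=108, N_F=53, L=216

Answer: 216


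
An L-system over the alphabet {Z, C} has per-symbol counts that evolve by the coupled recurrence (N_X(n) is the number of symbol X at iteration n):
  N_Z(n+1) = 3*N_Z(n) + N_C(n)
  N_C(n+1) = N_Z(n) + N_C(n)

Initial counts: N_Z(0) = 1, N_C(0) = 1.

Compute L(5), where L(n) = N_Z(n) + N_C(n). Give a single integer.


Step 0: N_Z=1, N_C=1, L=2
Step 1: N_Z=4, N_C=2, L=6
Step 2: N_Z=14, N_C=6, L=20
Step 3: N_Z=48, N_C=20, L=68
Step 4: N_Z=164, N_C=68, L=232
Step 5: N_Z=560, N_C=232, L=792

Answer: 792


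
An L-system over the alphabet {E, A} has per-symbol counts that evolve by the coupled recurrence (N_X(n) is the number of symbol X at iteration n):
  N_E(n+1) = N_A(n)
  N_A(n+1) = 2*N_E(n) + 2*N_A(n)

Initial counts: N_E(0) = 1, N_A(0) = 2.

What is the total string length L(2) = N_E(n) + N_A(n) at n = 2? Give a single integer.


Answer: 22

Derivation:
Step 0: N_E=1, N_A=2, L=3
Step 1: N_E=2, N_A=6, L=8
Step 2: N_E=6, N_A=16, L=22


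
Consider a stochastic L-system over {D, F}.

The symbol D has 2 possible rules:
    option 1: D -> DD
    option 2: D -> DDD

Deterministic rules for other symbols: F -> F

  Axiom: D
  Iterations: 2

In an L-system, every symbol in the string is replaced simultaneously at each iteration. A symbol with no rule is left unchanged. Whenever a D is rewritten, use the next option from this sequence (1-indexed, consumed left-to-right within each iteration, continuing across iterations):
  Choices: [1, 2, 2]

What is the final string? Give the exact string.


Answer: DDDDDD

Derivation:
Step 0: D
Step 1: DD  (used choices [1])
Step 2: DDDDDD  (used choices [2, 2])


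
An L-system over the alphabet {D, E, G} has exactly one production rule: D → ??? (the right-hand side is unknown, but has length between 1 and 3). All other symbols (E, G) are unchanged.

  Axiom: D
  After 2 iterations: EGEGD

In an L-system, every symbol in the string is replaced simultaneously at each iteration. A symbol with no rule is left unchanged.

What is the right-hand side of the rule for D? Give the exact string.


Answer: EGD

Derivation:
Trying D → EGD:
  Step 0: D
  Step 1: EGD
  Step 2: EGEGD
Matches the given result.


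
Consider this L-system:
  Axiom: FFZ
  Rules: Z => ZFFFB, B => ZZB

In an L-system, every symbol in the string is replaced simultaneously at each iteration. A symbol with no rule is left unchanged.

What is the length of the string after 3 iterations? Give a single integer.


Step 0: length = 3
Step 1: length = 7
Step 2: length = 13
Step 3: length = 29

Answer: 29


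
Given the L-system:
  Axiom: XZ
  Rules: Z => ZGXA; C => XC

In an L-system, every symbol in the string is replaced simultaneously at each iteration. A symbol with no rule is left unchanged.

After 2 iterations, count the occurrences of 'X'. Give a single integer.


Step 0: XZ  (1 'X')
Step 1: XZGXA  (2 'X')
Step 2: XZGXAGXA  (3 'X')

Answer: 3


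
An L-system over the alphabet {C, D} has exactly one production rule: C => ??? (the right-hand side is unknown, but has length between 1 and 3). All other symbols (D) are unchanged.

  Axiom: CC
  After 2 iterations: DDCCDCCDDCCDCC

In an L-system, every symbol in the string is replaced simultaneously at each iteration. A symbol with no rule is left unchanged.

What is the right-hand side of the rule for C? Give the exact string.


Answer: DCC

Derivation:
Trying C => DCC:
  Step 0: CC
  Step 1: DCCDCC
  Step 2: DDCCDCCDDCCDCC
Matches the given result.


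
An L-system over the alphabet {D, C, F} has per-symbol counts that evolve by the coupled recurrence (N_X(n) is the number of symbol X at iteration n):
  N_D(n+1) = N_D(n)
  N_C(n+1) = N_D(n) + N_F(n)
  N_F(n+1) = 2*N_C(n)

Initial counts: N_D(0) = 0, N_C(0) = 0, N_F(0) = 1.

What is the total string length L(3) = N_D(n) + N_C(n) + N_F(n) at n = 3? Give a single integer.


Answer: 2

Derivation:
Step 0: N_D=0, N_C=0, N_F=1, L=1
Step 1: N_D=0, N_C=1, N_F=0, L=1
Step 2: N_D=0, N_C=0, N_F=2, L=2
Step 3: N_D=0, N_C=2, N_F=0, L=2


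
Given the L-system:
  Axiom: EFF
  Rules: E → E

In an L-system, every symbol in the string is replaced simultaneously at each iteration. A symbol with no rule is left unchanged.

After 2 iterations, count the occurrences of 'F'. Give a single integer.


Answer: 2

Derivation:
Step 0: EFF  (2 'F')
Step 1: EFF  (2 'F')
Step 2: EFF  (2 'F')


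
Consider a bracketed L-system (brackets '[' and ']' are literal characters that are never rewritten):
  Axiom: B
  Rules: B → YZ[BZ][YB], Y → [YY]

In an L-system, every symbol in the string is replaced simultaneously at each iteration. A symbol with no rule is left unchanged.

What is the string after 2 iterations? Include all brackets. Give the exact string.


Step 0: B
Step 1: YZ[BZ][YB]
Step 2: [YY]Z[YZ[BZ][YB]Z][[YY]YZ[BZ][YB]]

Answer: [YY]Z[YZ[BZ][YB]Z][[YY]YZ[BZ][YB]]


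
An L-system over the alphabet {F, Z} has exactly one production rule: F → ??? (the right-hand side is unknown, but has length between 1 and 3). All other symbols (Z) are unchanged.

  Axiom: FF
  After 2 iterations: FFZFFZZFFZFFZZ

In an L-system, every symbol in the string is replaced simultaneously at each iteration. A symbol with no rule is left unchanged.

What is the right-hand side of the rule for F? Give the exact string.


Trying F → FFZ:
  Step 0: FF
  Step 1: FFZFFZ
  Step 2: FFZFFZZFFZFFZZ
Matches the given result.

Answer: FFZ


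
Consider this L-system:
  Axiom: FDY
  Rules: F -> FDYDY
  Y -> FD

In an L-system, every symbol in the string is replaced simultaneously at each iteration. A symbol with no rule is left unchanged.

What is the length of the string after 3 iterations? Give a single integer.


Answer: 38

Derivation:
Step 0: length = 3
Step 1: length = 8
Step 2: length = 18
Step 3: length = 38


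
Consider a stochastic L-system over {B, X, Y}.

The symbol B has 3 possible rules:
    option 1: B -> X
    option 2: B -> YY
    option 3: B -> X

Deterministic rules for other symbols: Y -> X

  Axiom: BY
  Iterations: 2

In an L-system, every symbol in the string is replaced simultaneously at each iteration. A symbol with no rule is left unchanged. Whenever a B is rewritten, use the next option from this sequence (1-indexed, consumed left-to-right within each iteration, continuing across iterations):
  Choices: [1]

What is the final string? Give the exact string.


Answer: XX

Derivation:
Step 0: BY
Step 1: XX  (used choices [1])
Step 2: XX  (used choices [])


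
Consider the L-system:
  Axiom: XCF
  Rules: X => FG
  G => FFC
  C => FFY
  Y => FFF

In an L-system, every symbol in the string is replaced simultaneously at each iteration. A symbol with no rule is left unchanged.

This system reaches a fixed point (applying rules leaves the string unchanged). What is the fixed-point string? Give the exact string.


Answer: FFFFFFFFFFFFFF

Derivation:
Step 0: XCF
Step 1: FGFFYF
Step 2: FFFCFFFFFF
Step 3: FFFFFYFFFFFF
Step 4: FFFFFFFFFFFFFF
Step 5: FFFFFFFFFFFFFF  (unchanged — fixed point at step 4)


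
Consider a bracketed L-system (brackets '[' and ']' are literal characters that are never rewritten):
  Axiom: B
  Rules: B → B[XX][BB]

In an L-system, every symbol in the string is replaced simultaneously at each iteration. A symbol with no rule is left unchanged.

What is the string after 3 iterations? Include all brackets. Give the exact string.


Step 0: B
Step 1: B[XX][BB]
Step 2: B[XX][BB][XX][B[XX][BB]B[XX][BB]]
Step 3: B[XX][BB][XX][B[XX][BB]B[XX][BB]][XX][B[XX][BB][XX][B[XX][BB]B[XX][BB]]B[XX][BB][XX][B[XX][BB]B[XX][BB]]]

Answer: B[XX][BB][XX][B[XX][BB]B[XX][BB]][XX][B[XX][BB][XX][B[XX][BB]B[XX][BB]]B[XX][BB][XX][B[XX][BB]B[XX][BB]]]


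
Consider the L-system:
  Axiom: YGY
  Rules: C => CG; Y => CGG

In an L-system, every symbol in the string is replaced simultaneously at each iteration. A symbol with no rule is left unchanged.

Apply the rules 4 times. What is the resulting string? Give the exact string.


Step 0: YGY
Step 1: CGGGCGG
Step 2: CGGGGCGGG
Step 3: CGGGGGCGGGG
Step 4: CGGGGGGCGGGGG

Answer: CGGGGGGCGGGGG


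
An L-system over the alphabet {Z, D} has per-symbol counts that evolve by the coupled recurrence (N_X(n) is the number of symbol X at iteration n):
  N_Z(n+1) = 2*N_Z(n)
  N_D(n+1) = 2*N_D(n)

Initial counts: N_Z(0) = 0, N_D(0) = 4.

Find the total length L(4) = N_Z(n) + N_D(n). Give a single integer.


Answer: 64

Derivation:
Step 0: N_Z=0, N_D=4, L=4
Step 1: N_Z=0, N_D=8, L=8
Step 2: N_Z=0, N_D=16, L=16
Step 3: N_Z=0, N_D=32, L=32
Step 4: N_Z=0, N_D=64, L=64


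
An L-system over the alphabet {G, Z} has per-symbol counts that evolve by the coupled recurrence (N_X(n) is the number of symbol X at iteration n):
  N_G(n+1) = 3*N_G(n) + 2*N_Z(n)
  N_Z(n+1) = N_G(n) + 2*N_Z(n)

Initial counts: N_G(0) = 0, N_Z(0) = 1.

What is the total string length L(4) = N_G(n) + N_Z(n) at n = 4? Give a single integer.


Answer: 256

Derivation:
Step 0: N_G=0, N_Z=1, L=1
Step 1: N_G=2, N_Z=2, L=4
Step 2: N_G=10, N_Z=6, L=16
Step 3: N_G=42, N_Z=22, L=64
Step 4: N_G=170, N_Z=86, L=256


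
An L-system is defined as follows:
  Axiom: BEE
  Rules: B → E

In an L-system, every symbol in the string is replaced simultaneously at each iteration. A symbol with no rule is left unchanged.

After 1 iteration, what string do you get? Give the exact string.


Step 0: BEE
Step 1: EEE

Answer: EEE


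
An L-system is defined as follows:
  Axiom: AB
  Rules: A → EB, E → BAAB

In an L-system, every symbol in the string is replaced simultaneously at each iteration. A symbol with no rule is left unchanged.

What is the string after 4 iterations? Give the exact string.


Answer: BBAABBBAABBBBB

Derivation:
Step 0: AB
Step 1: EBB
Step 2: BAABBB
Step 3: BEBEBBBB
Step 4: BBAABBBAABBBBB


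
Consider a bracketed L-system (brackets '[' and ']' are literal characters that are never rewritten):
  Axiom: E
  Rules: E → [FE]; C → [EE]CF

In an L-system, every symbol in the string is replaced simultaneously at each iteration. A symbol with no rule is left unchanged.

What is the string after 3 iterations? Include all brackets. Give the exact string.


Step 0: E
Step 1: [FE]
Step 2: [F[FE]]
Step 3: [F[F[FE]]]

Answer: [F[F[FE]]]


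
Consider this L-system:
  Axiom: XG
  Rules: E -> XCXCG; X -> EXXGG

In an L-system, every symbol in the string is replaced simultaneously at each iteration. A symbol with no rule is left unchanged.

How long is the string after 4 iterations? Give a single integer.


Step 0: length = 2
Step 1: length = 6
Step 2: length = 18
Step 3: length = 50
Step 4: length = 138

Answer: 138


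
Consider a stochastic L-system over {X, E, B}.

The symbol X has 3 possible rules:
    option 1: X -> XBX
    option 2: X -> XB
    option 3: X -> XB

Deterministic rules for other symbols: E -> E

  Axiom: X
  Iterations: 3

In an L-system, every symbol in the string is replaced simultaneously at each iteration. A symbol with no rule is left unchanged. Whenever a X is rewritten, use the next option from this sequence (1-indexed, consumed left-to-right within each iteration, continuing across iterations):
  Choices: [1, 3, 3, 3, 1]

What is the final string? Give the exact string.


Answer: XBBBXBXB

Derivation:
Step 0: X
Step 1: XBX  (used choices [1])
Step 2: XBBXB  (used choices [3, 3])
Step 3: XBBBXBXB  (used choices [3, 1])


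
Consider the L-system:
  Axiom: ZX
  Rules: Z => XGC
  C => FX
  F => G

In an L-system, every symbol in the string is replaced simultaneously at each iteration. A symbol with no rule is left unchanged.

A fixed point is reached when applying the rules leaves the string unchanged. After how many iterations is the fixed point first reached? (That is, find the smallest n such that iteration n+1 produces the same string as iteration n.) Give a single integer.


Answer: 3

Derivation:
Step 0: ZX
Step 1: XGCX
Step 2: XGFXX
Step 3: XGGXX
Step 4: XGGXX  (unchanged — fixed point at step 3)


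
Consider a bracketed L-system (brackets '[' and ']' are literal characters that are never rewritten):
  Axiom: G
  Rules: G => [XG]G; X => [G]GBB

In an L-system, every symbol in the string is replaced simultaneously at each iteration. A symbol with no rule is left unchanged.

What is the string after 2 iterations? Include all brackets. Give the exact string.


Step 0: G
Step 1: [XG]G
Step 2: [[G]GBB[XG]G][XG]G

Answer: [[G]GBB[XG]G][XG]G


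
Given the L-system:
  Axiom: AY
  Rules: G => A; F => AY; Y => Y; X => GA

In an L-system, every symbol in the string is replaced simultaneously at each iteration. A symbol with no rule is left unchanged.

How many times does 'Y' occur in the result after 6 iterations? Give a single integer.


Step 0: AY  (1 'Y')
Step 1: AY  (1 'Y')
Step 2: AY  (1 'Y')
Step 3: AY  (1 'Y')
Step 4: AY  (1 'Y')
Step 5: AY  (1 'Y')
Step 6: AY  (1 'Y')

Answer: 1


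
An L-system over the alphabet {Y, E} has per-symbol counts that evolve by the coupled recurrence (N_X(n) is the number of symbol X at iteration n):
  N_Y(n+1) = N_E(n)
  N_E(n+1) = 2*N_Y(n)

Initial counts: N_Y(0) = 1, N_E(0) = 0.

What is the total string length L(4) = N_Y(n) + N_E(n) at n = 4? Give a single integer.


Answer: 4

Derivation:
Step 0: N_Y=1, N_E=0, L=1
Step 1: N_Y=0, N_E=2, L=2
Step 2: N_Y=2, N_E=0, L=2
Step 3: N_Y=0, N_E=4, L=4
Step 4: N_Y=4, N_E=0, L=4


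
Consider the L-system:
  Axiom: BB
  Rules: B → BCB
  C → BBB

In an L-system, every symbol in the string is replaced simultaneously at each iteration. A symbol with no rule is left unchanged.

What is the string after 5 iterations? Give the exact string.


Answer: BCBBBBBCBBCBBCBBCBBCBBBBBCBBCBBBBBCBBCBBBBBCBBCBBBBBCBBCBBBBBCBBCBBCBBCBBCBBBBBCBBCBBBBBCBBCBBCBBCBBCBBBBBCBBCBBBBBCBBCBBCBBCBBCBBBBBCBBCBBBBBCBBCBBCBBCBBCBBBBBCBBCBBBBBCBBCBBCBBCBBCBBBBBCBBCBBBBBCBBCBBBBBCBBCBBBBBCBBCBBBBBCBBCBBCBBCBBCBBBBBCBBCBBBBBCBBCBBCBBCBBCBBBBBCBBCBBBBBCBBCBBBBBCBBCBBBBBCBBCBBBBBCBBCBBCBBCBBCBBBBBCBBCBBBBBCBBCBBCBBCBBCBBBBBCBBCBBBBBCBBCBBCBBCBBCBBBBBCBBCBBBBBCBBCBBCBBCBBCBBBBBCBBCBBBBBCBBCBBCBBCBBCBBBBBCBBCBBBBBCBBCBBBBBCBBCBBBBBCBBCBBBBBCBBCBBCBBCBBCBBBBBCB

Derivation:
Step 0: BB
Step 1: BCBBCB
Step 2: BCBBBBBCBBCBBBBBCB
Step 3: BCBBBBBCBBCBBCBBCBBCBBBBBCBBCBBBBBCBBCBBCBBCBBCBBBBBCB
Step 4: BCBBBBBCBBCBBCBBCBBCBBBBBCBBCBBBBBCBBCBBBBBCBBCBBBBBCBBCBBBBBCBBCBBCBBCBBCBBBBBCBBCBBBBBCBBCBBCBBCBBCBBBBBCBBCBBBBBCBBCBBBBBCBBCBBBBBCBBCBBBBBCBBCBBCBBCBBCBBBBBCB
Step 5: BCBBBBBCBBCBBCBBCBBCBBBBBCBBCBBBBBCBBCBBBBBCBBCBBBBBCBBCBBBBBCBBCBBCBBCBBCBBBBBCBBCBBBBBCBBCBBCBBCBBCBBBBBCBBCBBBBBCBBCBBCBBCBBCBBBBBCBBCBBBBBCBBCBBCBBCBBCBBBBBCBBCBBBBBCBBCBBCBBCBBCBBBBBCBBCBBBBBCBBCBBBBBCBBCBBBBBCBBCBBBBBCBBCBBCBBCBBCBBBBBCBBCBBBBBCBBCBBCBBCBBCBBBBBCBBCBBBBBCBBCBBBBBCBBCBBBBBCBBCBBBBBCBBCBBCBBCBBCBBBBBCBBCBBBBBCBBCBBCBBCBBCBBBBBCBBCBBBBBCBBCBBCBBCBBCBBBBBCBBCBBBBBCBBCBBCBBCBBCBBBBBCBBCBBBBBCBBCBBCBBCBBCBBBBBCBBCBBBBBCBBCBBBBBCBBCBBBBBCBBCBBBBBCBBCBBCBBCBBCBBBBBCB


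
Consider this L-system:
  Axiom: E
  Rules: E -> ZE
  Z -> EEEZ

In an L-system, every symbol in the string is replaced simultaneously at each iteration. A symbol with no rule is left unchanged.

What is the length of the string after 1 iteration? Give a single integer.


Step 0: length = 1
Step 1: length = 2

Answer: 2


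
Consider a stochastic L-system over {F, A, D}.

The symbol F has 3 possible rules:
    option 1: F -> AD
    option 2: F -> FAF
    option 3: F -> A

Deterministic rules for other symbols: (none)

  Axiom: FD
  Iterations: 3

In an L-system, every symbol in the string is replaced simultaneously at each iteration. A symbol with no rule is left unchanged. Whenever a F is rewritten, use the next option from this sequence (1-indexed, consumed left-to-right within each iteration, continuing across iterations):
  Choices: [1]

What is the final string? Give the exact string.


Answer: ADD

Derivation:
Step 0: FD
Step 1: ADD  (used choices [1])
Step 2: ADD  (used choices [])
Step 3: ADD  (used choices [])


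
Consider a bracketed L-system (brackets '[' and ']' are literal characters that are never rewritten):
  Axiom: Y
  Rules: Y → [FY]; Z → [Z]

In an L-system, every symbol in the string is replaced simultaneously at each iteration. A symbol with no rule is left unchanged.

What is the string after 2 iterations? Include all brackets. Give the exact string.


Step 0: Y
Step 1: [FY]
Step 2: [F[FY]]

Answer: [F[FY]]


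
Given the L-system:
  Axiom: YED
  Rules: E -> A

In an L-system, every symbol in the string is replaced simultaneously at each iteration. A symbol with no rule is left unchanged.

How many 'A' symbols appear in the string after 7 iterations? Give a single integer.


Answer: 1

Derivation:
Step 0: YED  (0 'A')
Step 1: YAD  (1 'A')
Step 2: YAD  (1 'A')
Step 3: YAD  (1 'A')
Step 4: YAD  (1 'A')
Step 5: YAD  (1 'A')
Step 6: YAD  (1 'A')
Step 7: YAD  (1 'A')


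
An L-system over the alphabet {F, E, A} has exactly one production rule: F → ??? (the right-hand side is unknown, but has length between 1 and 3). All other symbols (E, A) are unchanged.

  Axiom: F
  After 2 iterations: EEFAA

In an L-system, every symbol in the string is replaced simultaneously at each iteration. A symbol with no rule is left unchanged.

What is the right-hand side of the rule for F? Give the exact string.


Answer: EFA

Derivation:
Trying F → EFA:
  Step 0: F
  Step 1: EFA
  Step 2: EEFAA
Matches the given result.


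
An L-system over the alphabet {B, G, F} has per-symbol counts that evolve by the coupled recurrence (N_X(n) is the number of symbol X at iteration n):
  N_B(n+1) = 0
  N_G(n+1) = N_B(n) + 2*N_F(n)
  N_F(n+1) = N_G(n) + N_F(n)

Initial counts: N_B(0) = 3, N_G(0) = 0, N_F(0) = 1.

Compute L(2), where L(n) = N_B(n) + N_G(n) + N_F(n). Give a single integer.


Answer: 8

Derivation:
Step 0: N_B=3, N_G=0, N_F=1, L=4
Step 1: N_B=0, N_G=5, N_F=1, L=6
Step 2: N_B=0, N_G=2, N_F=6, L=8


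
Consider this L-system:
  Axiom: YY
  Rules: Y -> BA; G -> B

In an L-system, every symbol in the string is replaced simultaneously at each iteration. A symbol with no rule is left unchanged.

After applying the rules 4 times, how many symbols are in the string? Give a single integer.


Step 0: length = 2
Step 1: length = 4
Step 2: length = 4
Step 3: length = 4
Step 4: length = 4

Answer: 4


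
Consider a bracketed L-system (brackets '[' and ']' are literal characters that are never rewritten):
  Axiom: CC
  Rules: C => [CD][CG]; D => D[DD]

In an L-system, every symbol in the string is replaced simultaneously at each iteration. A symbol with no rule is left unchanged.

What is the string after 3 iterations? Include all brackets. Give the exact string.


Step 0: CC
Step 1: [CD][CG][CD][CG]
Step 2: [[CD][CG]D[DD]][[CD][CG]G][[CD][CG]D[DD]][[CD][CG]G]
Step 3: [[[CD][CG]D[DD]][[CD][CG]G]D[DD][D[DD]D[DD]]][[[CD][CG]D[DD]][[CD][CG]G]G][[[CD][CG]D[DD]][[CD][CG]G]D[DD][D[DD]D[DD]]][[[CD][CG]D[DD]][[CD][CG]G]G]

Answer: [[[CD][CG]D[DD]][[CD][CG]G]D[DD][D[DD]D[DD]]][[[CD][CG]D[DD]][[CD][CG]G]G][[[CD][CG]D[DD]][[CD][CG]G]D[DD][D[DD]D[DD]]][[[CD][CG]D[DD]][[CD][CG]G]G]


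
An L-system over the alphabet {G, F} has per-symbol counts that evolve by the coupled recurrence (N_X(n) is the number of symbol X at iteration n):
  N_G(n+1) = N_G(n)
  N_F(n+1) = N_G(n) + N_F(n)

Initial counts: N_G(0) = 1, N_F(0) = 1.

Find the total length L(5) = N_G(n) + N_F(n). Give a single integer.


Answer: 7

Derivation:
Step 0: N_G=1, N_F=1, L=2
Step 1: N_G=1, N_F=2, L=3
Step 2: N_G=1, N_F=3, L=4
Step 3: N_G=1, N_F=4, L=5
Step 4: N_G=1, N_F=5, L=6
Step 5: N_G=1, N_F=6, L=7


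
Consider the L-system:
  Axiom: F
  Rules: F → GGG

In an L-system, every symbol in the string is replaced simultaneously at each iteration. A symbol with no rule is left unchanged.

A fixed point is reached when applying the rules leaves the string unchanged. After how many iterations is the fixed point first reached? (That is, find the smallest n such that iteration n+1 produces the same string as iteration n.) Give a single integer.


Step 0: F
Step 1: GGG
Step 2: GGG  (unchanged — fixed point at step 1)

Answer: 1


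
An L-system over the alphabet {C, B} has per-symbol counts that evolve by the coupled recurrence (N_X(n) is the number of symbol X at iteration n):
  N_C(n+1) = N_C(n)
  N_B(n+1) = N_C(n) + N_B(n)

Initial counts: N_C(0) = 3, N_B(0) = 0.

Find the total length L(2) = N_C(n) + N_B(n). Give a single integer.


Answer: 9

Derivation:
Step 0: N_C=3, N_B=0, L=3
Step 1: N_C=3, N_B=3, L=6
Step 2: N_C=3, N_B=6, L=9


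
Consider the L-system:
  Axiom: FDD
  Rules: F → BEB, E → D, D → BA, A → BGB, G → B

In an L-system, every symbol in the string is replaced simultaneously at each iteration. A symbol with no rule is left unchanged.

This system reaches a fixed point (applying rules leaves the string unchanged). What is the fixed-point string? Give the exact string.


Step 0: FDD
Step 1: BEBBABA
Step 2: BDBBBGBBBGB
Step 3: BBABBBBBBBBB
Step 4: BBBGBBBBBBBBBB
Step 5: BBBBBBBBBBBBBB
Step 6: BBBBBBBBBBBBBB  (unchanged — fixed point at step 5)

Answer: BBBBBBBBBBBBBB


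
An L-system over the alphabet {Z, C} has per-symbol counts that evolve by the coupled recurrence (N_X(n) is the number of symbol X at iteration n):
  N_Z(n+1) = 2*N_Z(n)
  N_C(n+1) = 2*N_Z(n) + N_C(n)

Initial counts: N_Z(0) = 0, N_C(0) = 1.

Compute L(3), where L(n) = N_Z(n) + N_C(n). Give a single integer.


Step 0: N_Z=0, N_C=1, L=1
Step 1: N_Z=0, N_C=1, L=1
Step 2: N_Z=0, N_C=1, L=1
Step 3: N_Z=0, N_C=1, L=1

Answer: 1


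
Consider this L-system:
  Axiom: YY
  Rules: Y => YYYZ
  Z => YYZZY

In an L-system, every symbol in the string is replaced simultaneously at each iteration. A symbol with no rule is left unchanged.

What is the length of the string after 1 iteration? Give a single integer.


Answer: 8

Derivation:
Step 0: length = 2
Step 1: length = 8


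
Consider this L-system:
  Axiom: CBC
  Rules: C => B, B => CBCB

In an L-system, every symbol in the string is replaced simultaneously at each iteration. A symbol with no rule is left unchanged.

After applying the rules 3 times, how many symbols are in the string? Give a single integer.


Step 0: length = 3
Step 1: length = 6
Step 2: length = 18
Step 3: length = 48

Answer: 48


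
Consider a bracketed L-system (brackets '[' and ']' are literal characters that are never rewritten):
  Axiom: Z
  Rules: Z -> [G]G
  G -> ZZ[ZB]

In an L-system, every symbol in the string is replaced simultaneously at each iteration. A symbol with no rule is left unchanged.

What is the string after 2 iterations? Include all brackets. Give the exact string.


Answer: [ZZ[ZB]]ZZ[ZB]

Derivation:
Step 0: Z
Step 1: [G]G
Step 2: [ZZ[ZB]]ZZ[ZB]


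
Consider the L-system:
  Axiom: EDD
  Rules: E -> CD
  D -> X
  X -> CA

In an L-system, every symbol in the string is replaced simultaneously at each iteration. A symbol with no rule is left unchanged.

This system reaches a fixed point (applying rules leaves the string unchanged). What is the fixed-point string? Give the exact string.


Answer: CCACACA

Derivation:
Step 0: EDD
Step 1: CDXX
Step 2: CXCACA
Step 3: CCACACA
Step 4: CCACACA  (unchanged — fixed point at step 3)


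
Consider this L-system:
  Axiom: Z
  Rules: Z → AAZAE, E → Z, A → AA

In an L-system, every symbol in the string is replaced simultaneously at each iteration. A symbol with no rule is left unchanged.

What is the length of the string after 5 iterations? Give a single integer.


Answer: 142

Derivation:
Step 0: length = 1
Step 1: length = 5
Step 2: length = 12
Step 3: length = 29
Step 4: length = 65
Step 5: length = 142


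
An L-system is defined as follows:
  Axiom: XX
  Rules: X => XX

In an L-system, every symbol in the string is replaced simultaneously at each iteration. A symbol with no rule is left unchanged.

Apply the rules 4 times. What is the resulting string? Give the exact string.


Answer: XXXXXXXXXXXXXXXXXXXXXXXXXXXXXXXX

Derivation:
Step 0: XX
Step 1: XXXX
Step 2: XXXXXXXX
Step 3: XXXXXXXXXXXXXXXX
Step 4: XXXXXXXXXXXXXXXXXXXXXXXXXXXXXXXX


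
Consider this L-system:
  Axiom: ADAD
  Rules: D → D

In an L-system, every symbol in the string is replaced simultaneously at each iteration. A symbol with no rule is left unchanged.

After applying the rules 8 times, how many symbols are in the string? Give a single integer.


Answer: 4

Derivation:
Step 0: length = 4
Step 1: length = 4
Step 2: length = 4
Step 3: length = 4
Step 4: length = 4
Step 5: length = 4
Step 6: length = 4
Step 7: length = 4
Step 8: length = 4


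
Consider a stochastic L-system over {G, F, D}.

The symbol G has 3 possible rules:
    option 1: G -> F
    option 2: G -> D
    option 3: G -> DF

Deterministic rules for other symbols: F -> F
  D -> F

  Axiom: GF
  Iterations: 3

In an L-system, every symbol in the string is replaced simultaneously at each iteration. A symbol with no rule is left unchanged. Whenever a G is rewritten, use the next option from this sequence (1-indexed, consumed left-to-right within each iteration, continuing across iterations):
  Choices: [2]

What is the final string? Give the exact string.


Step 0: GF
Step 1: DF  (used choices [2])
Step 2: FF  (used choices [])
Step 3: FF  (used choices [])

Answer: FF


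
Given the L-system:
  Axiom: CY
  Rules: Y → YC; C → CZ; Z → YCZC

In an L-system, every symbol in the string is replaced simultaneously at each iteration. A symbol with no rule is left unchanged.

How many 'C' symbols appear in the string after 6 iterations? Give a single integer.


Answer: 233

Derivation:
Step 0: CY  (1 'C')
Step 1: CZYC  (2 'C')
Step 2: CZYCZCYCCZ  (5 'C')
Step 3: CZYCZCYCCZYCZCCZYCCZCZYCZC  (13 'C')
Step 4: CZYCZCYCCZYCZCCZYCCZCZYCZCYCCZYCZCCZCZYCZCYCCZCZYCZCCZYCZCYCCZYCZCCZ  (34 'C')
Step 5: CZYCZCYCCZYCZCCZYCCZCZYCZCYCCZYCZCCZCZYCZCYCCZCZYCZCCZYCZCYCCZYCZCCZYCCZCZYCZCYCCZYCZCCZCZYCZCCZYCZCYCCZYCZCCZYCCZCZYCZCCZYCZCYCCZYCZCCZCZYCZCYCCZYCZCCZYCCZCZYCZCYCCZYCZCCZCZYCZC  (89 'C')
Step 6: CZYCZCYCCZYCZCCZYCCZCZYCZCYCCZYCZCCZCZYCZCYCCZCZYCZCCZYCZCYCCZYCZCCZYCCZCZYCZCYCCZYCZCCZCZYCZCCZYCZCYCCZYCZCCZYCCZCZYCZCCZYCZCYCCZYCZCCZCZYCZCYCCZYCZCCZYCCZCZYCZCYCCZYCZCCZCZYCZCYCCZCZYCZCCZYCZCYCCZYCZCCZYCCZCZYCZCYCCZYCZCCZCZYCZCCZYCZCYCCZYCZCCZCZYCZCYCCZYCZCCZYCCZCZYCZCYCCZYCZCCZCZYCZCYCCZCZYCZCCZYCZCYCCZYCZCCZCZYCZCYCCZYCZCCZYCCZCZYCZCYCCZYCZCCZCZYCZCCZYCZCYCCZYCZCCZYCCZCZYCZCYCCZYCZCCZCZYCZCYCCZCZYCZCCZYCZCYCCZYCZCCZYCCZCZYCZCYCCZYCZCCZCZYCZCCZYCZCYCCZYCZCCZ  (233 'C')


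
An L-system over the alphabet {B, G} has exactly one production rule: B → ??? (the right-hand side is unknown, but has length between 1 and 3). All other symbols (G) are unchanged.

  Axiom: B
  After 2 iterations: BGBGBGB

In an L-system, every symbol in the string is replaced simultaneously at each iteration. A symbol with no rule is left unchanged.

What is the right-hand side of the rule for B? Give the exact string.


Trying B → BGB:
  Step 0: B
  Step 1: BGB
  Step 2: BGBGBGB
Matches the given result.

Answer: BGB


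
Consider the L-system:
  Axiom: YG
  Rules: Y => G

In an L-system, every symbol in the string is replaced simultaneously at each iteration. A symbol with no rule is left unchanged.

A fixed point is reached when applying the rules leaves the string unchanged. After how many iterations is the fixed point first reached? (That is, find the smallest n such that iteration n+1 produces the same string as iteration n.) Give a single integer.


Answer: 1

Derivation:
Step 0: YG
Step 1: GG
Step 2: GG  (unchanged — fixed point at step 1)


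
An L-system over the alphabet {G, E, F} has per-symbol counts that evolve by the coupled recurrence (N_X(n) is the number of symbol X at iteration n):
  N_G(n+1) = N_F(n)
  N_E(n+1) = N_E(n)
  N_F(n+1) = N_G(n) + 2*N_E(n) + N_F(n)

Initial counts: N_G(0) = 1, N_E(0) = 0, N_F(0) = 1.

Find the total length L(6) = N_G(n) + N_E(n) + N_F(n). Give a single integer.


Step 0: N_G=1, N_E=0, N_F=1, L=2
Step 1: N_G=1, N_E=0, N_F=2, L=3
Step 2: N_G=2, N_E=0, N_F=3, L=5
Step 3: N_G=3, N_E=0, N_F=5, L=8
Step 4: N_G=5, N_E=0, N_F=8, L=13
Step 5: N_G=8, N_E=0, N_F=13, L=21
Step 6: N_G=13, N_E=0, N_F=21, L=34

Answer: 34


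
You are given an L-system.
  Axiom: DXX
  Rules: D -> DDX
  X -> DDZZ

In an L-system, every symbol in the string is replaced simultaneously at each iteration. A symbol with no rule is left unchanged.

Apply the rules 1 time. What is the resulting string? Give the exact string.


Answer: DDXDDZZDDZZ

Derivation:
Step 0: DXX
Step 1: DDXDDZZDDZZ


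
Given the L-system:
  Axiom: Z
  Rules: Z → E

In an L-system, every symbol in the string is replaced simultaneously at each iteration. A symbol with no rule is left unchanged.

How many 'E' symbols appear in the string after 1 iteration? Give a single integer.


Step 0: Z  (0 'E')
Step 1: E  (1 'E')

Answer: 1


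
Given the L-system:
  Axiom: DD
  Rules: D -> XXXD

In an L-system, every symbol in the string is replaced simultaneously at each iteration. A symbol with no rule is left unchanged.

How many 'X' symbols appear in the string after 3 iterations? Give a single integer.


Answer: 18

Derivation:
Step 0: DD  (0 'X')
Step 1: XXXDXXXD  (6 'X')
Step 2: XXXXXXDXXXXXXD  (12 'X')
Step 3: XXXXXXXXXDXXXXXXXXXD  (18 'X')


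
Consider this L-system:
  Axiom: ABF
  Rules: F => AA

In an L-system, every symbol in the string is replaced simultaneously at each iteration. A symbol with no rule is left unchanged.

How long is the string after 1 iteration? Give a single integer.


Answer: 4

Derivation:
Step 0: length = 3
Step 1: length = 4


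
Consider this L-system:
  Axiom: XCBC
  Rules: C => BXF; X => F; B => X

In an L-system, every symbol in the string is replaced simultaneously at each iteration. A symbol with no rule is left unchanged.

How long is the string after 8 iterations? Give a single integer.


Answer: 8

Derivation:
Step 0: length = 4
Step 1: length = 8
Step 2: length = 8
Step 3: length = 8
Step 4: length = 8
Step 5: length = 8
Step 6: length = 8
Step 7: length = 8
Step 8: length = 8


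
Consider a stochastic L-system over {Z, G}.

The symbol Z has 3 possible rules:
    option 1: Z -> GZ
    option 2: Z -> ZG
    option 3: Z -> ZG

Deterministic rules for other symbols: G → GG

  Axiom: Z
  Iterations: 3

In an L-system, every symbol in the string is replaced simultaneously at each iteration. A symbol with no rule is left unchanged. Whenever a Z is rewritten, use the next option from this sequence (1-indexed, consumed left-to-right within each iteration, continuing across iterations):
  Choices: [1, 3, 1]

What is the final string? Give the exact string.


Answer: GGGGGZGG

Derivation:
Step 0: Z
Step 1: GZ  (used choices [1])
Step 2: GGZG  (used choices [3])
Step 3: GGGGGZGG  (used choices [1])


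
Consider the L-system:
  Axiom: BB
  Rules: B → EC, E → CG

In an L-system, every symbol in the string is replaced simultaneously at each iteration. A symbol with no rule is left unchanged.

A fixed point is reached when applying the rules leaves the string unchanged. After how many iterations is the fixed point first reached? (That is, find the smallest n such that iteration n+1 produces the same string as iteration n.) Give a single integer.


Step 0: BB
Step 1: ECEC
Step 2: CGCCGC
Step 3: CGCCGC  (unchanged — fixed point at step 2)

Answer: 2


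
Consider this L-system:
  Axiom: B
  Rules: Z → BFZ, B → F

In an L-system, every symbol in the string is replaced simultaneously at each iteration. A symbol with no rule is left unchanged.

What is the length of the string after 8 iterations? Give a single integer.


Step 0: length = 1
Step 1: length = 1
Step 2: length = 1
Step 3: length = 1
Step 4: length = 1
Step 5: length = 1
Step 6: length = 1
Step 7: length = 1
Step 8: length = 1

Answer: 1


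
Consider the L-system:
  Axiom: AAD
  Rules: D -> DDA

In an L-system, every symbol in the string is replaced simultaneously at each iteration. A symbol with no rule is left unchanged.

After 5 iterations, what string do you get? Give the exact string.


Step 0: AAD
Step 1: AADDA
Step 2: AADDADDAA
Step 3: AADDADDAADDADDAAA
Step 4: AADDADDAADDADDAAADDADDAADDADDAAAA
Step 5: AADDADDAADDADDAAADDADDAADDADDAAAADDADDAADDADDAAADDADDAADDADDAAAAA

Answer: AADDADDAADDADDAAADDADDAADDADDAAAADDADDAADDADDAAADDADDAADDADDAAAAA


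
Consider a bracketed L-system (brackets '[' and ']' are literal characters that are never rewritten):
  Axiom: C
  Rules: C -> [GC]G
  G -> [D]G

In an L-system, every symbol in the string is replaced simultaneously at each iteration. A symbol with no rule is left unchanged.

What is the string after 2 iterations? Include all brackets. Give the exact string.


Answer: [[D]G[GC]G][D]G

Derivation:
Step 0: C
Step 1: [GC]G
Step 2: [[D]G[GC]G][D]G


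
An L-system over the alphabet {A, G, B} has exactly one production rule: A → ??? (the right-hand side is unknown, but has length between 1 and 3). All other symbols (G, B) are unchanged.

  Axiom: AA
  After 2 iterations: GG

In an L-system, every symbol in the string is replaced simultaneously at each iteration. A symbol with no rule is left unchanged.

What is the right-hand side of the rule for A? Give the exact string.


Answer: G

Derivation:
Trying A → G:
  Step 0: AA
  Step 1: GG
  Step 2: GG
Matches the given result.


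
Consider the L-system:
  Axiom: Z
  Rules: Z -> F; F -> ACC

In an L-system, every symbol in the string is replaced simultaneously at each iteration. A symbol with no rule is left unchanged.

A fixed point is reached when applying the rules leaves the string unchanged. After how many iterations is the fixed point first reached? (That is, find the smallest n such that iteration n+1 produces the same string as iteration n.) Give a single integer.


Answer: 2

Derivation:
Step 0: Z
Step 1: F
Step 2: ACC
Step 3: ACC  (unchanged — fixed point at step 2)
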